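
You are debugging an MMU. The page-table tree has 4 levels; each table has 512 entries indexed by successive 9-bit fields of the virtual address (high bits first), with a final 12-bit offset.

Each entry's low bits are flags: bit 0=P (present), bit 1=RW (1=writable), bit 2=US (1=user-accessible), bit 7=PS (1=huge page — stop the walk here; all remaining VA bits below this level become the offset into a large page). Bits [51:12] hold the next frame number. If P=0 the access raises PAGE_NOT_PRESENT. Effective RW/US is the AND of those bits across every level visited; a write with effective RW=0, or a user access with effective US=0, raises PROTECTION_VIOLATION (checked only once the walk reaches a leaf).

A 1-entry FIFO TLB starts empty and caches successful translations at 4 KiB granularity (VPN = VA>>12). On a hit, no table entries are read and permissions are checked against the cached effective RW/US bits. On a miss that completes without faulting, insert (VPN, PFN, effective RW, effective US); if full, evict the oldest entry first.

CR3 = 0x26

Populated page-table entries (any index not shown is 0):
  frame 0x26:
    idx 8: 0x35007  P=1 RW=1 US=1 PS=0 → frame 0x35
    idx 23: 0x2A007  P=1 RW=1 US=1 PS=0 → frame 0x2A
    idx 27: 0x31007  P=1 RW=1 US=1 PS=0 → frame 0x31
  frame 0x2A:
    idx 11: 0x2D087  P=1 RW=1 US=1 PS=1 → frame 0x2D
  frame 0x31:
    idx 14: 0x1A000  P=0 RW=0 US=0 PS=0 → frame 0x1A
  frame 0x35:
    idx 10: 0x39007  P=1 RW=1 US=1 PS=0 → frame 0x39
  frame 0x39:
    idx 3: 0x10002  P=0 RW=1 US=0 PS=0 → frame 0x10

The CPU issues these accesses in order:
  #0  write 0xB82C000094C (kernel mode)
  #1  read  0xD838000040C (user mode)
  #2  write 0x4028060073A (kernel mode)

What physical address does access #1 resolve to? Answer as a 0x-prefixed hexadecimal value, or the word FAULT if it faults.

Walk each access:
#0 VA=0xB82C000094C (w,kernel):
  lvl0: tbl 0x26, slot 23 ⇒ 0x2A007 (P1/RW1/US1/PS0)
  lvl1: tbl 0x2A, slot 11 ⇒ 0x2D087 (P1/RW1/US1/PS1)
  → PA=0x2D94C (huge @L1)  (2 entries read)
#1 VA=0xD838000040C (r,user):
  lvl0: tbl 0x26, slot 27 ⇒ 0x31007 (P1/RW1/US1/PS0)
  lvl1: tbl 0x31, slot 14 ⇒ 0x1A000 (P0/RW0/US0/PS0)
  ✗ PAGE_NOT_PRESENT  [2 reads]
#2 VA=0x4028060073A (w,kernel):
  lvl0: tbl 0x26, slot 8 ⇒ 0x35007 (P1/RW1/US1/PS0)
  lvl1: tbl 0x35, slot 10 ⇒ 0x39007 (P1/RW1/US1/PS0)
  lvl2: tbl 0x39, slot 3 ⇒ 0x10002 (P0/RW1/US0/PS0)
  ✗ PAGE_NOT_PRESENT  [3 reads]

Access #1 PA: FAULT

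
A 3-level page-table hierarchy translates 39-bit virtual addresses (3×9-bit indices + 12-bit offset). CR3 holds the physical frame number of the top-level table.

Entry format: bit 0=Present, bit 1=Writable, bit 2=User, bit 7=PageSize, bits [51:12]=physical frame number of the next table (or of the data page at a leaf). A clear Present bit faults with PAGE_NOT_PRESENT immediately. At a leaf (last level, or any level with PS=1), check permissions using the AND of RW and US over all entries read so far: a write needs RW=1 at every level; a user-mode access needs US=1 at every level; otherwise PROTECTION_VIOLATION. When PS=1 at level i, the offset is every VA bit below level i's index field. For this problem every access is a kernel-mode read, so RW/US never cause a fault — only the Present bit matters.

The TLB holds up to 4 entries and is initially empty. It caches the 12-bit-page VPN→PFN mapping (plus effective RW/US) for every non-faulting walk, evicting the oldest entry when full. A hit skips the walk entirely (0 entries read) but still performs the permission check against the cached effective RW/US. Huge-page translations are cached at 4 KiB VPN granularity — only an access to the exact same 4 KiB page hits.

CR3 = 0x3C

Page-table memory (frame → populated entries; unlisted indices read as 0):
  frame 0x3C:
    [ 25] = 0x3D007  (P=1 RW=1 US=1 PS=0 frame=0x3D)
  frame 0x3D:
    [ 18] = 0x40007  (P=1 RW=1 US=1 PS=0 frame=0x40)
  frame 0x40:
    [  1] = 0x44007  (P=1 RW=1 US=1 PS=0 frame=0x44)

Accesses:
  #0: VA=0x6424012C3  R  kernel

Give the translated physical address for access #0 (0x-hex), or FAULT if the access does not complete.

Per-access translation:
#0 VA=0x6424012C3 (r,kernel):
  L0 @0x3C[25] → 0x3D007  P=1,RW=1,US=1,PS=0
  L1 @0x3D[18] → 0x40007  P=1,RW=1,US=1,PS=0
  L2 @0x40[1] → 0x44007  P=1,RW=1,US=1,PS=0
  ✓ 0x442C3  — 3 lookups

Access #0 PA: 0x442C3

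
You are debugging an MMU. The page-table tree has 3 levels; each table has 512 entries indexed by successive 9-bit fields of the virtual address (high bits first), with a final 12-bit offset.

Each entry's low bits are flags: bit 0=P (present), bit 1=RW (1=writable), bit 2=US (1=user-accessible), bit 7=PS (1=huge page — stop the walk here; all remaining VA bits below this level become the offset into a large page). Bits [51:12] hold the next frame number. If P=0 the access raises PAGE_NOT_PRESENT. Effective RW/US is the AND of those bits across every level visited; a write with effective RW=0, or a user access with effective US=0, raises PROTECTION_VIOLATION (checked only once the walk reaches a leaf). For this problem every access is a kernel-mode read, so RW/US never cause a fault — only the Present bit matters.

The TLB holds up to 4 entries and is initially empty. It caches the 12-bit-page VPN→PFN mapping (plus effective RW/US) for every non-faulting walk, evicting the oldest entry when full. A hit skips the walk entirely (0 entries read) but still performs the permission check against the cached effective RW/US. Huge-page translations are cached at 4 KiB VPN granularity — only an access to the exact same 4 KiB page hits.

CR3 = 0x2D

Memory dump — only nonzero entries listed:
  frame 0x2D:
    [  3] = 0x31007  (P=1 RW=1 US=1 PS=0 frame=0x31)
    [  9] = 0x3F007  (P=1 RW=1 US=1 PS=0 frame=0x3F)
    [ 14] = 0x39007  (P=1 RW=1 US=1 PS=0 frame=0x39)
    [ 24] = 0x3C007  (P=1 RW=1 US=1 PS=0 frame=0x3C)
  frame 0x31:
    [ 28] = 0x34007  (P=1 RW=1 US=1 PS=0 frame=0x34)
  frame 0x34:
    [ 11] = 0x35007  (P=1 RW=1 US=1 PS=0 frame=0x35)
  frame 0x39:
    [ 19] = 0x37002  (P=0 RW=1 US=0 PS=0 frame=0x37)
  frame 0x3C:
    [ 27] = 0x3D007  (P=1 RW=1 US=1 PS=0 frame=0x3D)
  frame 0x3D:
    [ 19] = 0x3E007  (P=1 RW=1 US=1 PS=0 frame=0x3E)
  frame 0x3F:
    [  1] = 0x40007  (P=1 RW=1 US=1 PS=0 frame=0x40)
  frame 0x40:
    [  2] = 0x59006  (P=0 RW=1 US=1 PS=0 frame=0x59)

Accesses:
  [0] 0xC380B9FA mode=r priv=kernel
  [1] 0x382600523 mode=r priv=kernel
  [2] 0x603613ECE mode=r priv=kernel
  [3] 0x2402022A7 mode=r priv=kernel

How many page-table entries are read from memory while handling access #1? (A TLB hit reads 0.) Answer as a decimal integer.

Trace:
#0 VA=0xC380B9FA (r,kernel):
  L0: frame=0x2D idx=3 entry=0x31007 [P=1 RW=1 US=1 PS=0]
  L1: frame=0x31 idx=28 entry=0x34007 [P=1 RW=1 US=1 PS=0]
  L2: frame=0x34 idx=11 entry=0x35007 [P=1 RW=1 US=1 PS=0]
  → PA=0x359FA  (3 entries read)
#1 VA=0x382600523 (r,kernel):
  L0: frame=0x2D idx=14 entry=0x39007 [P=1 RW=1 US=1 PS=0]
  L1: frame=0x39 idx=19 entry=0x37002 [P=0 RW=1 US=0 PS=0]
  ⇒ fault: PAGE_NOT_PRESENT  — 2 lookups
#2 VA=0x603613ECE (r,kernel):
  L0: frame=0x2D idx=24 entry=0x3C007 [P=1 RW=1 US=1 PS=0]
  L1: frame=0x3C idx=27 entry=0x3D007 [P=1 RW=1 US=1 PS=0]
  L2: frame=0x3D idx=19 entry=0x3E007 [P=1 RW=1 US=1 PS=0]
  → PA=0x3EECE  (3 entries read)
#3 VA=0x2402022A7 (r,kernel):
  L0: frame=0x2D idx=9 entry=0x3F007 [P=1 RW=1 US=1 PS=0]
  L1: frame=0x3F idx=1 entry=0x40007 [P=1 RW=1 US=1 PS=0]
  L2: frame=0x40 idx=2 entry=0x59006 [P=0 RW=1 US=1 PS=0]
  ⇒ fault: PAGE_NOT_PRESENT  — 3 lookups

Entries read for #1: 2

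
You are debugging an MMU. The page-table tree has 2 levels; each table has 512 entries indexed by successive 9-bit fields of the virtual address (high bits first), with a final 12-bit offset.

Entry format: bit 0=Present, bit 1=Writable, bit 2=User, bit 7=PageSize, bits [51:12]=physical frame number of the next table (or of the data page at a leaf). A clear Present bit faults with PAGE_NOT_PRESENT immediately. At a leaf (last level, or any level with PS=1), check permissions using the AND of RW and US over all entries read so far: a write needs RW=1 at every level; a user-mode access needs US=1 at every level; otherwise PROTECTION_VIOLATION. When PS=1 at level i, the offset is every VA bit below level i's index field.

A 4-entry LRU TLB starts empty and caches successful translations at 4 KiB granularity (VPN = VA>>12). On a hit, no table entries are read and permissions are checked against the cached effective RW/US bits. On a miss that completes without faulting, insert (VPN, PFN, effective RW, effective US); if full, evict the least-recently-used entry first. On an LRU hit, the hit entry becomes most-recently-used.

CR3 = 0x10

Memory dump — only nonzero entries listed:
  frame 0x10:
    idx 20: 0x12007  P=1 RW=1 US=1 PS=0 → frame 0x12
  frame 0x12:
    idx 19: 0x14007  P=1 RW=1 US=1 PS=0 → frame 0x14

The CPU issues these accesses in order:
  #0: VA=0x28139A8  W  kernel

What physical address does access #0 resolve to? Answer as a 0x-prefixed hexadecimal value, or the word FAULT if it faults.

Walk each access:
#0 VA=0x28139A8 (w,kernel):
  L0 @0x10[20] → 0x12007  P=1,RW=1,US=1,PS=0
  L1 @0x12[19] → 0x14007  P=1,RW=1,US=1,PS=0
  ✓ 0x149A8  — 2 lookups

Access #0 PA: 0x149A8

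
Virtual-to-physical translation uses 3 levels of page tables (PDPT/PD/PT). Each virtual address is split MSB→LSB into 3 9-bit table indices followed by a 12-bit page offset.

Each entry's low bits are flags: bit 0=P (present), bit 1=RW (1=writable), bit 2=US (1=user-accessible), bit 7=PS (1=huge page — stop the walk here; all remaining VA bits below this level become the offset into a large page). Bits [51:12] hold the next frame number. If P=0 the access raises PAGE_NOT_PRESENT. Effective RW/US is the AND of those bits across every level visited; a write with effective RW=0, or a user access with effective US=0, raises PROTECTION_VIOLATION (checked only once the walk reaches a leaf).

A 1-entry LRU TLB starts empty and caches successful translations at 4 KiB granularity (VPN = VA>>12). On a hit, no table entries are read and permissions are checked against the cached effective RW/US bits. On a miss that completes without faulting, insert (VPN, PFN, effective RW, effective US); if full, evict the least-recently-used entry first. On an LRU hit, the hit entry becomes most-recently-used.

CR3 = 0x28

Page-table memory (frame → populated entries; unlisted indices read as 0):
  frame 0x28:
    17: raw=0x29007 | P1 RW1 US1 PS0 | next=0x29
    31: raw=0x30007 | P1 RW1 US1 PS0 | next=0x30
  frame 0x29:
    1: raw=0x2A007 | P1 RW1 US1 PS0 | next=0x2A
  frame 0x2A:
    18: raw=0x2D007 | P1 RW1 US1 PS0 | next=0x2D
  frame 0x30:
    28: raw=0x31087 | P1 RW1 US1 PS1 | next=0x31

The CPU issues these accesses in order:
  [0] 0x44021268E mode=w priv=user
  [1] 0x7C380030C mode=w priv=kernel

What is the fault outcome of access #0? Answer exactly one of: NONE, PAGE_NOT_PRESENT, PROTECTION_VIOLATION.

Per-access translation:
#0 VA=0x44021268E (w,user):
  L0: frame=0x28 idx=17 entry=0x29007 [P=1 RW=1 US=1 PS=0]
  L1: frame=0x29 idx=1 entry=0x2A007 [P=1 RW=1 US=1 PS=0]
  L2: frame=0x2A idx=18 entry=0x2D007 [P=1 RW=1 US=1 PS=0]
  ⇒ phys 0x2D68E  [3 reads]
#1 VA=0x7C380030C (w,kernel):
  L0: frame=0x28 idx=31 entry=0x30007 [P=1 RW=1 US=1 PS=0]
  L1: frame=0x30 idx=28 entry=0x31087 [P=1 RW=1 US=1 PS=1]
  ⇒ phys 0x3130C (huge @L1)  [2 reads]

Access #0 fault: NONE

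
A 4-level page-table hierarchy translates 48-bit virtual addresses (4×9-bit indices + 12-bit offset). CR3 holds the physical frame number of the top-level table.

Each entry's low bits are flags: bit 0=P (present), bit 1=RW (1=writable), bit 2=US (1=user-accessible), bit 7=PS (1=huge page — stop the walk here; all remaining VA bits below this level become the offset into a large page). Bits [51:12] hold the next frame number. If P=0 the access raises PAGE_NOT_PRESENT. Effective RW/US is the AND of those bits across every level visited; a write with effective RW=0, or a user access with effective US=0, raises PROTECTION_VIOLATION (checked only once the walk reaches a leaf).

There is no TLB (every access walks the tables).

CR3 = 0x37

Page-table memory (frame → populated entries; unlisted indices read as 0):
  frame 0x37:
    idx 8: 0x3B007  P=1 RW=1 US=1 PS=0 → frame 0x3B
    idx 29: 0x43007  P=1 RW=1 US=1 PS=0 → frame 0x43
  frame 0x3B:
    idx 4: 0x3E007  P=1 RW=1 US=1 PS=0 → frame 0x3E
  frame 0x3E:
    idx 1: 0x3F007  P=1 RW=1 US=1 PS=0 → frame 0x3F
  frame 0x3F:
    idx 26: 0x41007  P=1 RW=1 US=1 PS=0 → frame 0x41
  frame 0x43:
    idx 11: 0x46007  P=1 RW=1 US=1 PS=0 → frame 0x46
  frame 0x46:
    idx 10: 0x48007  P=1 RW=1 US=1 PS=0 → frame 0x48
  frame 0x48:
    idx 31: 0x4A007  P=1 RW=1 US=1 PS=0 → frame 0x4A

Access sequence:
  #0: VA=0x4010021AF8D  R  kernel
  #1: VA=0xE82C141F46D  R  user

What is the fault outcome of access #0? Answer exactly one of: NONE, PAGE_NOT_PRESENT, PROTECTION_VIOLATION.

Walk each access:
#0 VA=0x4010021AF8D (r,kernel):
  L0 @0x37[8] → 0x3B007  P=1,RW=1,US=1,PS=0
  L1 @0x3B[4] → 0x3E007  P=1,RW=1,US=1,PS=0
  L2 @0x3E[1] → 0x3F007  P=1,RW=1,US=1,PS=0
  L3 @0x3F[26] → 0x41007  P=1,RW=1,US=1,PS=0
  → PA=0x41F8D  (4 entries read)
#1 VA=0xE82C141F46D (r,user):
  L0 @0x37[29] → 0x43007  P=1,RW=1,US=1,PS=0
  L1 @0x43[11] → 0x46007  P=1,RW=1,US=1,PS=0
  L2 @0x46[10] → 0x48007  P=1,RW=1,US=1,PS=0
  L3 @0x48[31] → 0x4A007  P=1,RW=1,US=1,PS=0
  → PA=0x4A46D  (4 entries read)

Access #0 fault: NONE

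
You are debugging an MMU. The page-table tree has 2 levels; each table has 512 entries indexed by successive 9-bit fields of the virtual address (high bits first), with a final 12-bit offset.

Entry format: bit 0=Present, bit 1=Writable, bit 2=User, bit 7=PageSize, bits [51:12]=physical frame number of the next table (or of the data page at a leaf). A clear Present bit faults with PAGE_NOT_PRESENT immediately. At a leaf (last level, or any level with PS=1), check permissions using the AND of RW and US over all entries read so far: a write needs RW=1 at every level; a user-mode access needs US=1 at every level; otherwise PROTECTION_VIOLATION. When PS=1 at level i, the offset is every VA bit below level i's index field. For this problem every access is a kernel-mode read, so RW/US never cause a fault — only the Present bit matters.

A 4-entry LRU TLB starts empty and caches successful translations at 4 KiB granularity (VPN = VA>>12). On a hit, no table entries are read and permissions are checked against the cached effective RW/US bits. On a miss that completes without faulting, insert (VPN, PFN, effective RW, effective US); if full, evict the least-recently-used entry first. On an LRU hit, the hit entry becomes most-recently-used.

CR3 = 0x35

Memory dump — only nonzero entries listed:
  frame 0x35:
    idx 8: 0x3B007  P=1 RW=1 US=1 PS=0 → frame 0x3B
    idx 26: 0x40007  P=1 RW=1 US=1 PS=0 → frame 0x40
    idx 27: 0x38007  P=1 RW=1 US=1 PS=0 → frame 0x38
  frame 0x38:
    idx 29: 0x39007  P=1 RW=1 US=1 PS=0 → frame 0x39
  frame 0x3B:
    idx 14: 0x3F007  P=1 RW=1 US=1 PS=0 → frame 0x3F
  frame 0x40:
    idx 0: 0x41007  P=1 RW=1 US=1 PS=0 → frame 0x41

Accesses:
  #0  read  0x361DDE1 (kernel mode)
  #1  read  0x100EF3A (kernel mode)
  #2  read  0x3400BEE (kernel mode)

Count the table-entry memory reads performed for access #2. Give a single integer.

Per-access translation:
#0 VA=0x361DDE1 (r,kernel):
  L0 @0x35[27] → 0x38007  P=1,RW=1,US=1,PS=0
  L1 @0x38[29] → 0x39007  P=1,RW=1,US=1,PS=0
  ✓ 0x39DE1  — 2 lookups
#1 VA=0x100EF3A (r,kernel):
  L0 @0x35[8] → 0x3B007  P=1,RW=1,US=1,PS=0
  L1 @0x3B[14] → 0x3F007  P=1,RW=1,US=1,PS=0
  ✓ 0x3FF3A  — 2 lookups
#2 VA=0x3400BEE (r,kernel):
  L0 @0x35[26] → 0x40007  P=1,RW=1,US=1,PS=0
  L1 @0x40[0] → 0x41007  P=1,RW=1,US=1,PS=0
  ✓ 0x41BEE  — 2 lookups

Entries read for #2: 2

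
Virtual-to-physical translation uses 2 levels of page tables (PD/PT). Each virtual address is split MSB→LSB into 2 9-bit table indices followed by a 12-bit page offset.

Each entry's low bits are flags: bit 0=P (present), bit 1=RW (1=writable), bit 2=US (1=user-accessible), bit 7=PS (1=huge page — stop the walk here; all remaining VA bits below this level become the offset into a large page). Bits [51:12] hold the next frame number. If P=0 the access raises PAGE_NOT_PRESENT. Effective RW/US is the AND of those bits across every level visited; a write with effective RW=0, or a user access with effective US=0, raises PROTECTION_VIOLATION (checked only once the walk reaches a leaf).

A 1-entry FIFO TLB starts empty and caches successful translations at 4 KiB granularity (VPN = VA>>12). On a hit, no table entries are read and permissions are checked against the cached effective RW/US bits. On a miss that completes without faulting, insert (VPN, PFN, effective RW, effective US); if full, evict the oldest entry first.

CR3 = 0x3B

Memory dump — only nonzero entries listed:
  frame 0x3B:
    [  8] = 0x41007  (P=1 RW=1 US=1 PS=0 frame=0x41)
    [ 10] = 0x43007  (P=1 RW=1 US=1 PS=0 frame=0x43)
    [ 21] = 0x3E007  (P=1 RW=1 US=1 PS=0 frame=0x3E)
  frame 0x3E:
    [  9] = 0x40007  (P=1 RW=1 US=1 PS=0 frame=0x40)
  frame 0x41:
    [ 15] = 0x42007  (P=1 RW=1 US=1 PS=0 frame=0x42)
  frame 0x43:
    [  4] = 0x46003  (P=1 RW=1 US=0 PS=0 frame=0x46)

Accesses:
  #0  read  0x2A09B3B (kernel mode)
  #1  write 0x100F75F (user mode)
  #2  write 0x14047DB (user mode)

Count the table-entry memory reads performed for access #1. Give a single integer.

Per-access translation:
#0 VA=0x2A09B3B (r,kernel):
  L0: frame=0x3B idx=21 entry=0x3E007 [P=1 RW=1 US=1 PS=0]
  L1: frame=0x3E idx=9 entry=0x40007 [P=1 RW=1 US=1 PS=0]
  ✓ 0x40B3B  — 2 lookups
#1 VA=0x100F75F (w,user):
  L0: frame=0x3B idx=8 entry=0x41007 [P=1 RW=1 US=1 PS=0]
  L1: frame=0x41 idx=15 entry=0x42007 [P=1 RW=1 US=1 PS=0]
  ✓ 0x4275F  — 2 lookups
#2 VA=0x14047DB (w,user):
  L0: frame=0x3B idx=10 entry=0x43007 [P=1 RW=1 US=1 PS=0]
  L1: frame=0x43 idx=4 entry=0x46003 [P=1 RW=1 US=0 PS=0]
  ⇒ fault: PROTECTION_VIOLATION  — 2 lookups

Entries read for #1: 2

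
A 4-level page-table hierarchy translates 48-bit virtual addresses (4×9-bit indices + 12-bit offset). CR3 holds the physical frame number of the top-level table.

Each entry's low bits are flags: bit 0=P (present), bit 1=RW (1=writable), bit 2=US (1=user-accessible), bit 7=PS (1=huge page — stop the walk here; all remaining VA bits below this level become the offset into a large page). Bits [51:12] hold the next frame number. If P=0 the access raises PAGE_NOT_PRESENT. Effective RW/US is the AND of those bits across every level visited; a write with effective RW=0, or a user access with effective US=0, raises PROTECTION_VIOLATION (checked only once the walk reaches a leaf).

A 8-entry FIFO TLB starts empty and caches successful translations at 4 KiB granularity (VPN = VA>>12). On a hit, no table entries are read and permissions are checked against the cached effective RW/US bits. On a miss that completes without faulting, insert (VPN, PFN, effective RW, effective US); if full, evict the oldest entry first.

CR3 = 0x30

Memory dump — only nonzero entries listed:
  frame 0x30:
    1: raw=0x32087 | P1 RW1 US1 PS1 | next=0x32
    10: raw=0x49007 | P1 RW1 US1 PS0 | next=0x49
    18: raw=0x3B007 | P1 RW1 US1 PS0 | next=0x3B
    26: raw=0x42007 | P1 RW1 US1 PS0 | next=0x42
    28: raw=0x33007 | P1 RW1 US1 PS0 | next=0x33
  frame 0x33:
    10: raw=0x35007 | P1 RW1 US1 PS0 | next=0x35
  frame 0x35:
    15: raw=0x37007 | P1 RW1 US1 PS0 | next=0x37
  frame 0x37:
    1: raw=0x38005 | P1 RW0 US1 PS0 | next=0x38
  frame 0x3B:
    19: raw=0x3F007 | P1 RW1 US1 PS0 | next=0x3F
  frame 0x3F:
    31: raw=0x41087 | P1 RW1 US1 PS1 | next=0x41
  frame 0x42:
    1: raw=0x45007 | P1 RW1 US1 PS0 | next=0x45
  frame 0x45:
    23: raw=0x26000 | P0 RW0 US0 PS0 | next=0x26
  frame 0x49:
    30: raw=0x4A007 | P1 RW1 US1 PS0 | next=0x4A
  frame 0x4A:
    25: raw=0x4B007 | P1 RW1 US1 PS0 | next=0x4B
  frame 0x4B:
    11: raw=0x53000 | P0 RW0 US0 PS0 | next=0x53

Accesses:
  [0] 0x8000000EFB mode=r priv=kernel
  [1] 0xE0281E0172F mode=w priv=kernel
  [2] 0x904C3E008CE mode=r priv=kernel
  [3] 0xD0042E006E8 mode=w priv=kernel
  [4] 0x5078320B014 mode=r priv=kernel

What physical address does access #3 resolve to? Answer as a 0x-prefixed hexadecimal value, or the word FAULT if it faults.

Trace:
#0 VA=0x8000000EFB (r,kernel):
  [0] read 0x30 idx=1: raw=0x32087 flags P=1 W=1 U=1 S=1
  ✓ 0x32EFB (huge @L0)  — 1 lookups
#1 VA=0xE0281E0172F (w,kernel):
  [0] read 0x30 idx=28: raw=0x33007 flags P=1 W=1 U=1 S=0
  [1] read 0x33 idx=10: raw=0x35007 flags P=1 W=1 U=1 S=0
  [2] read 0x35 idx=15: raw=0x37007 flags P=1 W=1 U=1 S=0
  [3] read 0x37 idx=1: raw=0x38005 flags P=1 W=0 U=1 S=0
  ✗ PROTECTION_VIOLATION  [4 reads]
#2 VA=0x904C3E008CE (r,kernel):
  [0] read 0x30 idx=18: raw=0x3B007 flags P=1 W=1 U=1 S=0
  [1] read 0x3B idx=19: raw=0x3F007 flags P=1 W=1 U=1 S=0
  [2] read 0x3F idx=31: raw=0x41087 flags P=1 W=1 U=1 S=1
  ✓ 0x418CE (huge @L2)  — 3 lookups
#3 VA=0xD0042E006E8 (w,kernel):
  [0] read 0x30 idx=26: raw=0x42007 flags P=1 W=1 U=1 S=0
  [1] read 0x42 idx=1: raw=0x45007 flags P=1 W=1 U=1 S=0
  [2] read 0x45 idx=23: raw=0x26000 flags P=0 W=0 U=0 S=0
  ✗ PAGE_NOT_PRESENT  [3 reads]
#4 VA=0x5078320B014 (r,kernel):
  [0] read 0x30 idx=10: raw=0x49007 flags P=1 W=1 U=1 S=0
  [1] read 0x49 idx=30: raw=0x4A007 flags P=1 W=1 U=1 S=0
  [2] read 0x4A idx=25: raw=0x4B007 flags P=1 W=1 U=1 S=0
  [3] read 0x4B idx=11: raw=0x53000 flags P=0 W=0 U=0 S=0
  ✗ PAGE_NOT_PRESENT  [4 reads]

Access #3 PA: FAULT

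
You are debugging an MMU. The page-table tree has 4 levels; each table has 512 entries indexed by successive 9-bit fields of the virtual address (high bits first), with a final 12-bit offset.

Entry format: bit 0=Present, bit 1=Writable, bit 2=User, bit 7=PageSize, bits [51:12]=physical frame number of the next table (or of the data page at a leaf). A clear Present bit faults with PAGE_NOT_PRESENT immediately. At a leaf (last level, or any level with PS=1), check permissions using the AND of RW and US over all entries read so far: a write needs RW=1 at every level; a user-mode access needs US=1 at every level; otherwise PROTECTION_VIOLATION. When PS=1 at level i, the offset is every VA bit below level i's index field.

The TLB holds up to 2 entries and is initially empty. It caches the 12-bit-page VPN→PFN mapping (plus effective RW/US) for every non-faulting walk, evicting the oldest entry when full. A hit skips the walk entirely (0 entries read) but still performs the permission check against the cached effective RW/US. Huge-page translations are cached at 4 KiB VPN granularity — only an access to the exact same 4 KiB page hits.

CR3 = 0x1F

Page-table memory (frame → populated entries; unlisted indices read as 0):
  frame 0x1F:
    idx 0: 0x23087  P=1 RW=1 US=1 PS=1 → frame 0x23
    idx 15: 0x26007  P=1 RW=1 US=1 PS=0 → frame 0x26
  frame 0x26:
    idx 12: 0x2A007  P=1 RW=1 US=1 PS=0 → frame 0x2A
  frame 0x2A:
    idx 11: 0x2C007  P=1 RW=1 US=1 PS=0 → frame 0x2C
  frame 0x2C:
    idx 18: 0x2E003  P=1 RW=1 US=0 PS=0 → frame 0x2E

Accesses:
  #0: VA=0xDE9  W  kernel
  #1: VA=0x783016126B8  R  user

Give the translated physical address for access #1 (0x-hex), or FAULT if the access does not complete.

Per-access translation:
#0 VA=0xDE9 (w,kernel):
  L0: frame=0x1F idx=0 entry=0x23087 [P=1 RW=1 US=1 PS=1]
  ⇒ phys 0x23DE9 (huge @L0)  [1 reads]
#1 VA=0x783016126B8 (r,user):
  L0: frame=0x1F idx=15 entry=0x26007 [P=1 RW=1 US=1 PS=0]
  L1: frame=0x26 idx=12 entry=0x2A007 [P=1 RW=1 US=1 PS=0]
  L2: frame=0x2A idx=11 entry=0x2C007 [P=1 RW=1 US=1 PS=0]
  L3: frame=0x2C idx=18 entry=0x2E003 [P=1 RW=1 US=0 PS=0]
  → PROTECTION_VIOLATION  (4 entries read)

Access #1 PA: FAULT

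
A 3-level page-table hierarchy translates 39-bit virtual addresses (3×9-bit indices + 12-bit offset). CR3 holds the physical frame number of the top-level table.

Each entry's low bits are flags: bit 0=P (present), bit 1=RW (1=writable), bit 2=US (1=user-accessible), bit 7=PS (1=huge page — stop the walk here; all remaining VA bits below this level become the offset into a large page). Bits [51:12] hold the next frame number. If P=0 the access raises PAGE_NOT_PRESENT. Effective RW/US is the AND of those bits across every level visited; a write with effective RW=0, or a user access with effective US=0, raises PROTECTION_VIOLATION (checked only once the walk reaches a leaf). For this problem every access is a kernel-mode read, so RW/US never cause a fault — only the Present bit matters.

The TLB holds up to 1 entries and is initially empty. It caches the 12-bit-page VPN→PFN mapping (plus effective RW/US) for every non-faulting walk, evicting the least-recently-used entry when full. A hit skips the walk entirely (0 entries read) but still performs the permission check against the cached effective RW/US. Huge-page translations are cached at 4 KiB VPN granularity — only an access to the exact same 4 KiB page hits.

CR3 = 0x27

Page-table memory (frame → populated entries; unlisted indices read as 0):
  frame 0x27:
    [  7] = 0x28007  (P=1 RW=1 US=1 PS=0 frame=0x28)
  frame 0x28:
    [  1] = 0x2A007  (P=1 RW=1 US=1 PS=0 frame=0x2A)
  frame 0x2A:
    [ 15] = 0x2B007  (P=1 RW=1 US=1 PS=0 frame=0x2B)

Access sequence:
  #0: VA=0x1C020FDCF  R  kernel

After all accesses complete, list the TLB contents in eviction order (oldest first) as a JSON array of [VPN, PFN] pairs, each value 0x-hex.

Trace:
#0 VA=0x1C020FDCF (r,kernel):
  L0 @0x27[7] → 0x28007  P=1,RW=1,US=1,PS=0
  L1 @0x28[1] → 0x2A007  P=1,RW=1,US=1,PS=0
  L2 @0x2A[15] → 0x2B007  P=1,RW=1,US=1,PS=0
  → PA=0x2BDCF  (3 entries read)

TLB: [["0x1C020F", "0x2B"]]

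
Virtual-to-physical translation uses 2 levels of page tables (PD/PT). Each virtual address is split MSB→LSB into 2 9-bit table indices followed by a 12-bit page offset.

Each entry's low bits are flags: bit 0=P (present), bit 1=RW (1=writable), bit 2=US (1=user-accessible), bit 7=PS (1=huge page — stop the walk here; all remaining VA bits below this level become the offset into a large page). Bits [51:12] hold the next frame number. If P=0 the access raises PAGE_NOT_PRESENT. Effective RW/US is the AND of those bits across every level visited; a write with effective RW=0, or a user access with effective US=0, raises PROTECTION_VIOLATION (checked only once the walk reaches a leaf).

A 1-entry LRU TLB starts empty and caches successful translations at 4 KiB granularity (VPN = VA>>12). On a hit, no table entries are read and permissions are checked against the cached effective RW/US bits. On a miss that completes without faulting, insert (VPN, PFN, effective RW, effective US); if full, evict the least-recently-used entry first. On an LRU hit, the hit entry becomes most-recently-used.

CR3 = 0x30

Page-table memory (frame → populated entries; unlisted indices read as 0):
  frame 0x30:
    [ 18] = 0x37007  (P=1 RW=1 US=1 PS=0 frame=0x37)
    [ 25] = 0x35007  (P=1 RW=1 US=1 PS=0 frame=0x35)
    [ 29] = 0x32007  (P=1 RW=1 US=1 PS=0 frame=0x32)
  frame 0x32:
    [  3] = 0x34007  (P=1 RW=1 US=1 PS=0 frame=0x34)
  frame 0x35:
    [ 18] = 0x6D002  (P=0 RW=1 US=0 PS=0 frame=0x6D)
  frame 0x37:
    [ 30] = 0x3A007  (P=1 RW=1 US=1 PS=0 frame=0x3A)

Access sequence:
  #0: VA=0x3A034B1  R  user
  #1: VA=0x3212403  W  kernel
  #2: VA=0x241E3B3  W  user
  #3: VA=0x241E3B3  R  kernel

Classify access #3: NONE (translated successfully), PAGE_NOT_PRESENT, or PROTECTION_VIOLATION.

Trace:
#0 VA=0x3A034B1 (r,user):
  [0] read 0x30 idx=29: raw=0x32007 flags P=1 W=1 U=1 S=0
  [1] read 0x32 idx=3: raw=0x34007 flags P=1 W=1 U=1 S=0
  ⇒ phys 0x344B1  [2 reads]
#1 VA=0x3212403 (w,kernel):
  [0] read 0x30 idx=25: raw=0x35007 flags P=1 W=1 U=1 S=0
  [1] read 0x35 idx=18: raw=0x6D002 flags P=0 W=1 U=0 S=0
  → PAGE_NOT_PRESENT  (2 entries read)
#2 VA=0x241E3B3 (w,user):
  [0] read 0x30 idx=18: raw=0x37007 flags P=1 W=1 U=1 S=0
  [1] read 0x37 idx=30: raw=0x3A007 flags P=1 W=1 U=1 S=0
  ⇒ phys 0x3A3B3  [2 reads]
#3 VA=0x241E3B3 (r,kernel):
  TLB hit vpn=0x241E → PA=0x3A3B3

Access #3 fault: NONE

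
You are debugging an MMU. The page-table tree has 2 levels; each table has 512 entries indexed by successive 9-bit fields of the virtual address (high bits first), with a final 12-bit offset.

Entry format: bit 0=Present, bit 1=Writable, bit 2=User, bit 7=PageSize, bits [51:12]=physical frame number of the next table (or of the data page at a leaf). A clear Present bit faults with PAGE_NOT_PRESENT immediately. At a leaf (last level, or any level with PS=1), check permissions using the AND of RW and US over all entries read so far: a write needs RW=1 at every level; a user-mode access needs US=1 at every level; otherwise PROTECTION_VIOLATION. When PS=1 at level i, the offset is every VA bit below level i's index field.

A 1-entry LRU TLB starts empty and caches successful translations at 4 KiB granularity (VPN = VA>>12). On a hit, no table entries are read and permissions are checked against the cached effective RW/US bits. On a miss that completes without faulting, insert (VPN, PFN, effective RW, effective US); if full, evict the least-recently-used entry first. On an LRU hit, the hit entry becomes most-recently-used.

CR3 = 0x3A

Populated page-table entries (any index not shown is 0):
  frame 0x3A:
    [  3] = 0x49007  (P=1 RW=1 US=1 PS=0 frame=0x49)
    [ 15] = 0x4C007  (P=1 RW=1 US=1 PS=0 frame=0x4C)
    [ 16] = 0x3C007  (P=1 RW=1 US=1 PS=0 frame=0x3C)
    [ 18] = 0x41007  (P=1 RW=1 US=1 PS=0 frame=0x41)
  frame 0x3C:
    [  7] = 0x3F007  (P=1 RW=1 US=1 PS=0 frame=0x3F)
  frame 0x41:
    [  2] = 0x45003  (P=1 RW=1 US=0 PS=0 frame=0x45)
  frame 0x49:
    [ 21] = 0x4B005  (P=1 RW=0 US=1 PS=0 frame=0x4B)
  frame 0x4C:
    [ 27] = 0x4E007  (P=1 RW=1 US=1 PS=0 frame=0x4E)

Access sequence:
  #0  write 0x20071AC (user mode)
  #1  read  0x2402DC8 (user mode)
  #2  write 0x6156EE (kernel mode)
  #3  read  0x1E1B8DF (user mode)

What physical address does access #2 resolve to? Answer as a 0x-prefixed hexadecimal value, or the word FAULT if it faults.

Trace:
#0 VA=0x20071AC (w,user):
  L0 @0x3A[16] → 0x3C007  P=1,RW=1,US=1,PS=0
  L1 @0x3C[7] → 0x3F007  P=1,RW=1,US=1,PS=0
  → PA=0x3F1AC  (2 entries read)
#1 VA=0x2402DC8 (r,user):
  L0 @0x3A[18] → 0x41007  P=1,RW=1,US=1,PS=0
  L1 @0x41[2] → 0x45003  P=1,RW=1,US=0,PS=0
  ⇒ fault: PROTECTION_VIOLATION  — 2 lookups
#2 VA=0x6156EE (w,kernel):
  L0 @0x3A[3] → 0x49007  P=1,RW=1,US=1,PS=0
  L1 @0x49[21] → 0x4B005  P=1,RW=0,US=1,PS=0
  ⇒ fault: PROTECTION_VIOLATION  — 2 lookups
#3 VA=0x1E1B8DF (r,user):
  L0 @0x3A[15] → 0x4C007  P=1,RW=1,US=1,PS=0
  L1 @0x4C[27] → 0x4E007  P=1,RW=1,US=1,PS=0
  → PA=0x4E8DF  (2 entries read)

Access #2 PA: FAULT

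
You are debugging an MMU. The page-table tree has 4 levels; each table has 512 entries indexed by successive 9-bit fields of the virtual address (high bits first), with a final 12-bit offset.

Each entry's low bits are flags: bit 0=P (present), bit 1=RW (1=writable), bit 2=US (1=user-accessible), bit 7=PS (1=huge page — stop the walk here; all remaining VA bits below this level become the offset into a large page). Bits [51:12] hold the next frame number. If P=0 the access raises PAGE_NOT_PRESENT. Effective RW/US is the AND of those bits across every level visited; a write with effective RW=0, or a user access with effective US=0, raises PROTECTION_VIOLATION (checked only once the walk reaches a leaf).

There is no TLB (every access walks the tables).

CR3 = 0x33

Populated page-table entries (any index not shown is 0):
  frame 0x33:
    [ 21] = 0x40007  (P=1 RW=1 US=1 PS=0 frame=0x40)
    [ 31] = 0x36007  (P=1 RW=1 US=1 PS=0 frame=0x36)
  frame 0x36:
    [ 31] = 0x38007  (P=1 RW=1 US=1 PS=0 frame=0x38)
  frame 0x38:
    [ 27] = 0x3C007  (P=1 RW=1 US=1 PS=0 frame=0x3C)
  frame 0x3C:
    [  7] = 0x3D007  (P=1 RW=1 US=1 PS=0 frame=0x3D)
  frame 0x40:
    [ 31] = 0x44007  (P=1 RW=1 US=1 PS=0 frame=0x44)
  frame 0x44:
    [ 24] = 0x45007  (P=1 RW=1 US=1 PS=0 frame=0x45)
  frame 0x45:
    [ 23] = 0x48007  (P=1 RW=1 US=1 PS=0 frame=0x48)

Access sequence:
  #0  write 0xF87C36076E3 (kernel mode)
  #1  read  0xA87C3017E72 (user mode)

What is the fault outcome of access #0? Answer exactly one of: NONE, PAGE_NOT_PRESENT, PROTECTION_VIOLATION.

Walk each access:
#0 VA=0xF87C36076E3 (w,kernel):
  L0: frame=0x33 idx=31 entry=0x36007 [P=1 RW=1 US=1 PS=0]
  L1: frame=0x36 idx=31 entry=0x38007 [P=1 RW=1 US=1 PS=0]
  L2: frame=0x38 idx=27 entry=0x3C007 [P=1 RW=1 US=1 PS=0]
  L3: frame=0x3C idx=7 entry=0x3D007 [P=1 RW=1 US=1 PS=0]
  → PA=0x3D6E3  (4 entries read)
#1 VA=0xA87C3017E72 (r,user):
  L0: frame=0x33 idx=21 entry=0x40007 [P=1 RW=1 US=1 PS=0]
  L1: frame=0x40 idx=31 entry=0x44007 [P=1 RW=1 US=1 PS=0]
  L2: frame=0x44 idx=24 entry=0x45007 [P=1 RW=1 US=1 PS=0]
  L3: frame=0x45 idx=23 entry=0x48007 [P=1 RW=1 US=1 PS=0]
  → PA=0x48E72  (4 entries read)

Access #0 fault: NONE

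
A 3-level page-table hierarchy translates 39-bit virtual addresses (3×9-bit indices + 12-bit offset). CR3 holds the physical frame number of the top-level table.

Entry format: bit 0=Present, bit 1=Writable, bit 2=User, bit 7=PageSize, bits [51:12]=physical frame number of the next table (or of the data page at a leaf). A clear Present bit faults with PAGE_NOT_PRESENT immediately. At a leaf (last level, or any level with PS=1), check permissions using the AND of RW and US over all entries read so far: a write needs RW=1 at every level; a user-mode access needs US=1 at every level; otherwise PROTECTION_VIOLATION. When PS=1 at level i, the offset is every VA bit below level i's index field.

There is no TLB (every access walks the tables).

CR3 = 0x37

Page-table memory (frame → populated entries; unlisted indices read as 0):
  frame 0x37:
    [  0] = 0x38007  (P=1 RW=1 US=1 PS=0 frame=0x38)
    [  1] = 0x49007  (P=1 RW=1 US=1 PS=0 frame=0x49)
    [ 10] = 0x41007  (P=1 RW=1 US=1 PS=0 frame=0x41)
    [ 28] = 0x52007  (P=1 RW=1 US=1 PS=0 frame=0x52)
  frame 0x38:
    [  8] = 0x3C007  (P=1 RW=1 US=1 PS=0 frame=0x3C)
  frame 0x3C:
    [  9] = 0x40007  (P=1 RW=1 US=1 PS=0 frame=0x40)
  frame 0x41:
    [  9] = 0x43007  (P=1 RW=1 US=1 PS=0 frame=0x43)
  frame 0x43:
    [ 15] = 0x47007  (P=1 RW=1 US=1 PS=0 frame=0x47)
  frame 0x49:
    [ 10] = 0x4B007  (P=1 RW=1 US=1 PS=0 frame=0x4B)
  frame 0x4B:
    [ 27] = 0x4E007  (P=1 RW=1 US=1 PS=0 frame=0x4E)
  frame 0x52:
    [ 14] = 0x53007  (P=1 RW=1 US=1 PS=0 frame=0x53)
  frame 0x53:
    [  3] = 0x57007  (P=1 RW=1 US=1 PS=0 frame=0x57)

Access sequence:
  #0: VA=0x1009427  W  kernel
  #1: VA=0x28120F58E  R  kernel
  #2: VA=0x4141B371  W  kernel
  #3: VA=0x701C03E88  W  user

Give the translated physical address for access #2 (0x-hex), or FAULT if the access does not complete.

Per-access translation:
#0 VA=0x1009427 (w,kernel):
  [0] read 0x37 idx=0: raw=0x38007 flags P=1 W=1 U=1 S=0
  [1] read 0x38 idx=8: raw=0x3C007 flags P=1 W=1 U=1 S=0
  [2] read 0x3C idx=9: raw=0x40007 flags P=1 W=1 U=1 S=0
  ⇒ phys 0x40427  [3 reads]
#1 VA=0x28120F58E (r,kernel):
  [0] read 0x37 idx=10: raw=0x41007 flags P=1 W=1 U=1 S=0
  [1] read 0x41 idx=9: raw=0x43007 flags P=1 W=1 U=1 S=0
  [2] read 0x43 idx=15: raw=0x47007 flags P=1 W=1 U=1 S=0
  ⇒ phys 0x4758E  [3 reads]
#2 VA=0x4141B371 (w,kernel):
  [0] read 0x37 idx=1: raw=0x49007 flags P=1 W=1 U=1 S=0
  [1] read 0x49 idx=10: raw=0x4B007 flags P=1 W=1 U=1 S=0
  [2] read 0x4B idx=27: raw=0x4E007 flags P=1 W=1 U=1 S=0
  ⇒ phys 0x4E371  [3 reads]
#3 VA=0x701C03E88 (w,user):
  [0] read 0x37 idx=28: raw=0x52007 flags P=1 W=1 U=1 S=0
  [1] read 0x52 idx=14: raw=0x53007 flags P=1 W=1 U=1 S=0
  [2] read 0x53 idx=3: raw=0x57007 flags P=1 W=1 U=1 S=0
  ⇒ phys 0x57E88  [3 reads]

Access #2 PA: 0x4E371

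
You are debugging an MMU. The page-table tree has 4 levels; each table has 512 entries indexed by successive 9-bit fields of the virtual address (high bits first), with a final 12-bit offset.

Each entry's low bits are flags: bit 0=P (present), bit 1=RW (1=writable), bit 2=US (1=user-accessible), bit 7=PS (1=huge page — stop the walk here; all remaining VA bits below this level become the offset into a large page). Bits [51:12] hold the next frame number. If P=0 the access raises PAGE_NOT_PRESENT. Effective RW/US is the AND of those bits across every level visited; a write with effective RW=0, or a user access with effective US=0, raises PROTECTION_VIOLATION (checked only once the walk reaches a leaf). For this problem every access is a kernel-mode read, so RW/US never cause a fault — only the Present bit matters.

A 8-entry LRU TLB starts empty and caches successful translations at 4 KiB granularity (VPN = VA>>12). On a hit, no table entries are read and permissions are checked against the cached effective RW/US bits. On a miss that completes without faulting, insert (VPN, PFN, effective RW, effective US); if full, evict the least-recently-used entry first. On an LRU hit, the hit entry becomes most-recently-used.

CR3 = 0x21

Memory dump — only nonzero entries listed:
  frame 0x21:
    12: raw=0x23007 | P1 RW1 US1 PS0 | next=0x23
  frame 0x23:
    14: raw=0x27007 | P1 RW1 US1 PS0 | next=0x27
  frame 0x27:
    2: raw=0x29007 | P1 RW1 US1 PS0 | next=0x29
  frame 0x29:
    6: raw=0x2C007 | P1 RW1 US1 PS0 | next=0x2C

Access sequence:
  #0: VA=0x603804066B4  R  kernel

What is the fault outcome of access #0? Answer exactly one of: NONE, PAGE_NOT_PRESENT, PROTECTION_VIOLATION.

Walk each access:
#0 VA=0x603804066B4 (r,kernel):
  [0] read 0x21 idx=12: raw=0x23007 flags P=1 W=1 U=1 S=0
  [1] read 0x23 idx=14: raw=0x27007 flags P=1 W=1 U=1 S=0
  [2] read 0x27 idx=2: raw=0x29007 flags P=1 W=1 U=1 S=0
  [3] read 0x29 idx=6: raw=0x2C007 flags P=1 W=1 U=1 S=0
  ✓ 0x2C6B4  — 4 lookups

Access #0 fault: NONE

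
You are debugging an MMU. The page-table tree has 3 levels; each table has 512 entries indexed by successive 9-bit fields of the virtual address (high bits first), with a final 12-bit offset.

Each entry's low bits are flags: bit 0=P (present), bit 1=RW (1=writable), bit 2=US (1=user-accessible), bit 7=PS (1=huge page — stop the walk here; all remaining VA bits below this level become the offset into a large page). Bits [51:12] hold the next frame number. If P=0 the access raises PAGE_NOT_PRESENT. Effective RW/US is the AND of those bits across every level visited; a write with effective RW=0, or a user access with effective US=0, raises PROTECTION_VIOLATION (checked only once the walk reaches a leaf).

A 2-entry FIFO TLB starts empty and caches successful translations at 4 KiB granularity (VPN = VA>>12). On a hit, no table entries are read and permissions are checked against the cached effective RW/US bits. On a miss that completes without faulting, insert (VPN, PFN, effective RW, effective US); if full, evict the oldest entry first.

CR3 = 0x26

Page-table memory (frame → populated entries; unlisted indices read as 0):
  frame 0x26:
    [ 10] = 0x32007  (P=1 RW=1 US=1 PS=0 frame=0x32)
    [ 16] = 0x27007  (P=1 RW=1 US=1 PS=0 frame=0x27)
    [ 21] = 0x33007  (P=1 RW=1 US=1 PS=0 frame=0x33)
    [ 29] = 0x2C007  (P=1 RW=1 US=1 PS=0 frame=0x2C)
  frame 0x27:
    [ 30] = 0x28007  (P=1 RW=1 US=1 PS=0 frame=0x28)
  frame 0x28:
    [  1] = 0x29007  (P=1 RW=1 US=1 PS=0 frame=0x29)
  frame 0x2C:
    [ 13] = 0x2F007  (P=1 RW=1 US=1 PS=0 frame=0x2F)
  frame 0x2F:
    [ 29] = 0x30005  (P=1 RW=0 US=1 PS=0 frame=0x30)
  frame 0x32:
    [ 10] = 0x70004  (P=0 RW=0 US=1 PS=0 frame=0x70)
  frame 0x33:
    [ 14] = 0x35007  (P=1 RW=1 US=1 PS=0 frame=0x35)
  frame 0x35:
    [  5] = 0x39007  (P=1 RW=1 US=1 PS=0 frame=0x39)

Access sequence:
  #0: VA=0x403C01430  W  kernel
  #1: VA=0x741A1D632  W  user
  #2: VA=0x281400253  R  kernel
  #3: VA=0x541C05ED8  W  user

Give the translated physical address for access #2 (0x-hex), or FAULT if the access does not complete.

Trace:
#0 VA=0x403C01430 (w,kernel):
  L0: frame=0x26 idx=16 entry=0x27007 [P=1 RW=1 US=1 PS=0]
  L1: frame=0x27 idx=30 entry=0x28007 [P=1 RW=1 US=1 PS=0]
  L2: frame=0x28 idx=1 entry=0x29007 [P=1 RW=1 US=1 PS=0]
  ⇒ phys 0x29430  [3 reads]
#1 VA=0x741A1D632 (w,user):
  L0: frame=0x26 idx=29 entry=0x2C007 [P=1 RW=1 US=1 PS=0]
  L1: frame=0x2C idx=13 entry=0x2F007 [P=1 RW=1 US=1 PS=0]
  L2: frame=0x2F idx=29 entry=0x30005 [P=1 RW=0 US=1 PS=0]
  ⇒ fault: PROTECTION_VIOLATION  — 3 lookups
#2 VA=0x281400253 (r,kernel):
  L0: frame=0x26 idx=10 entry=0x32007 [P=1 RW=1 US=1 PS=0]
  L1: frame=0x32 idx=10 entry=0x70004 [P=0 RW=0 US=1 PS=0]
  ⇒ fault: PAGE_NOT_PRESENT  — 2 lookups
#3 VA=0x541C05ED8 (w,user):
  L0: frame=0x26 idx=21 entry=0x33007 [P=1 RW=1 US=1 PS=0]
  L1: frame=0x33 idx=14 entry=0x35007 [P=1 RW=1 US=1 PS=0]
  L2: frame=0x35 idx=5 entry=0x39007 [P=1 RW=1 US=1 PS=0]
  ⇒ phys 0x39ED8  [3 reads]

Access #2 PA: FAULT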